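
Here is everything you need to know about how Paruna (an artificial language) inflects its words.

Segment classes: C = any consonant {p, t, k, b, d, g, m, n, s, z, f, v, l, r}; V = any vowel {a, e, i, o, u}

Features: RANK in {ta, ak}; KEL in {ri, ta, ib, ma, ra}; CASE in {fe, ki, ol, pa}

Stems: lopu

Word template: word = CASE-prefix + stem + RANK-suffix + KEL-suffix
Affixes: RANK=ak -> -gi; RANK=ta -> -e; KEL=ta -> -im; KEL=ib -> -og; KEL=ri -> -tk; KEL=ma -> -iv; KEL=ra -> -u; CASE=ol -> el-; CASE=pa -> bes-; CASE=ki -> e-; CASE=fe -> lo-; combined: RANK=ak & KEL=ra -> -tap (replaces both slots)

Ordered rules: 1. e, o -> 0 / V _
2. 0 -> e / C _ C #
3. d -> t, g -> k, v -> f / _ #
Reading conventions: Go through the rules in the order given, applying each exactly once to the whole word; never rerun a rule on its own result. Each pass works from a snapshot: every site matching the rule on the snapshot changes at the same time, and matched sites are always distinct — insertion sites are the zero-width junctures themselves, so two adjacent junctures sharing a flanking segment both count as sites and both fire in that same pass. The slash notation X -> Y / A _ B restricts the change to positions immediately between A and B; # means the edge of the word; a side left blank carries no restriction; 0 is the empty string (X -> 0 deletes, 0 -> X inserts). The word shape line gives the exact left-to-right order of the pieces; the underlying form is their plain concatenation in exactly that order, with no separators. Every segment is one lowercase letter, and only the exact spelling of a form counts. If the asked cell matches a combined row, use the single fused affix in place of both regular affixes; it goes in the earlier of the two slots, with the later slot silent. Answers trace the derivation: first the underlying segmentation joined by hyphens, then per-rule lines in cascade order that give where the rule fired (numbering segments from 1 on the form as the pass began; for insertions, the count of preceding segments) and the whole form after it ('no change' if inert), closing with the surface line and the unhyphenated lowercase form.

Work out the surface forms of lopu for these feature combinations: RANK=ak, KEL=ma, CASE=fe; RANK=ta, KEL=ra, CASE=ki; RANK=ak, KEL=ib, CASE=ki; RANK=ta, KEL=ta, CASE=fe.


cell RANK=ak, KEL=ma, CASE=fe:
underlying: lo-lopu-gi-iv
1. e, o -> 0 / V _: no change
2. 0 -> e / C _ C #: no change
3. d -> t, g -> k, v -> f / _ #: fires at position(s) 10: lolopugiif
surface: lolopugiif

cell RANK=ta, KEL=ra, CASE=ki:
underlying: e-lopu-e-u
1. e, o -> 0 / V _: fires at position(s) 6: elopuu
2. 0 -> e / C _ C #: no change
3. d -> t, g -> k, v -> f / _ #: no change
surface: elopuu

cell RANK=ak, KEL=ib, CASE=ki:
underlying: e-lopu-gi-og
1. e, o -> 0 / V _: fires at position(s) 8: elopugig
2. 0 -> e / C _ C #: no change
3. d -> t, g -> k, v -> f / _ #: fires at position(s) 8: elopugik
surface: elopugik

cell RANK=ta, KEL=ta, CASE=fe:
underlying: lo-lopu-e-im
1. e, o -> 0 / V _: fires at position(s) 7: lolopuim
2. 0 -> e / C _ C #: no change
3. d -> t, g -> k, v -> f / _ #: no change
surface: lolopuim


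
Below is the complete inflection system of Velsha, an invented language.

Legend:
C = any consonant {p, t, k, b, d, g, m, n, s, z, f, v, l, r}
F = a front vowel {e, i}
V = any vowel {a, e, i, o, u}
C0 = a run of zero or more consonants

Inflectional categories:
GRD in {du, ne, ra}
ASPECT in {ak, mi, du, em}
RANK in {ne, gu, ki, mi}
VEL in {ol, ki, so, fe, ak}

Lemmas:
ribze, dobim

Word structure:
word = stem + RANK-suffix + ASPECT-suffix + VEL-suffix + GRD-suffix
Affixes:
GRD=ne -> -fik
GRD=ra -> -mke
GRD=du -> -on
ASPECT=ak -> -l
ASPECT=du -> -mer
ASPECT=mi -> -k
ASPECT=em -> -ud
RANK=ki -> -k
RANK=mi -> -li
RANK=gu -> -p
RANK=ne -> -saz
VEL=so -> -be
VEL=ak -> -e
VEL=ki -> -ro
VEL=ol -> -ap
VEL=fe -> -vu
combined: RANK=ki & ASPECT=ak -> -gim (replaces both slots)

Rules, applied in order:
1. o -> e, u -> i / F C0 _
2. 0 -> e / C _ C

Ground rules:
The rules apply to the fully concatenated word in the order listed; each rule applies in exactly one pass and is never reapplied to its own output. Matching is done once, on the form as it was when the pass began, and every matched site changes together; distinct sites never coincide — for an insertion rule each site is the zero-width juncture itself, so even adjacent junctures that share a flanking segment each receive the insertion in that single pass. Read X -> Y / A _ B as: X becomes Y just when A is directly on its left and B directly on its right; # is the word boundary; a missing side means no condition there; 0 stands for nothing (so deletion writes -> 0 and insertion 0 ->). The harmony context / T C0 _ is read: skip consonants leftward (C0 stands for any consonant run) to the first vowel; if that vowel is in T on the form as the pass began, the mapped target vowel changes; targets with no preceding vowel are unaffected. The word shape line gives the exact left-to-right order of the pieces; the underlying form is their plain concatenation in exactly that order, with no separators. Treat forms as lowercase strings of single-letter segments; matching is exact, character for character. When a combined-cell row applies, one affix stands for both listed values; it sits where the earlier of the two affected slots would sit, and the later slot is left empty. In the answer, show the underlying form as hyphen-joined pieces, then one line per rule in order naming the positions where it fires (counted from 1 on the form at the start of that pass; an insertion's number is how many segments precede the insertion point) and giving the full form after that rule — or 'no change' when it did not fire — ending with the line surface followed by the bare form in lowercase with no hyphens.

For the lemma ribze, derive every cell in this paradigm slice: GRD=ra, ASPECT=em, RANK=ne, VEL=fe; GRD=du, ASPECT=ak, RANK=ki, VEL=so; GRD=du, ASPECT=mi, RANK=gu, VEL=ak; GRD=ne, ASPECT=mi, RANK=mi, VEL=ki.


cell GRD=ra, ASPECT=em, RANK=ne, VEL=fe:
underlying: ribze-saz-ud-vu-mke
1. o -> e, u -> i / F C0 _: no change
2. 0 -> e / C _ C: inserts after position(s) 3, 10, 13: ribezesazudevumeke
surface: ribezesazudevumeke

cell GRD=du, ASPECT=ak, RANK=ki, VEL=so:
underlying: ribze-gim-be-on
1. o -> e, u -> i / F C0 _: fires at position(s) 11: ribzegimbeen
2. 0 -> e / C _ C: inserts after position(s) 3, 8: ribezegimebeen
surface: ribezegimebeen

cell GRD=du, ASPECT=mi, RANK=gu, VEL=ak:
underlying: ribze-p-k-e-on
1. o -> e, u -> i / F C0 _: fires at position(s) 9: ribzepkeen
2. 0 -> e / C _ C: inserts after position(s) 3, 6: ribezepekeen
surface: ribezepekeen

cell GRD=ne, ASPECT=mi, RANK=mi, VEL=ki:
underlying: ribze-li-k-ro-fik
1. o -> e, u -> i / F C0 _: fires at position(s) 10: ribzelikrefik
2. 0 -> e / C _ C: inserts after position(s) 3, 8: ribezelikerefik
surface: ribezelikerefik


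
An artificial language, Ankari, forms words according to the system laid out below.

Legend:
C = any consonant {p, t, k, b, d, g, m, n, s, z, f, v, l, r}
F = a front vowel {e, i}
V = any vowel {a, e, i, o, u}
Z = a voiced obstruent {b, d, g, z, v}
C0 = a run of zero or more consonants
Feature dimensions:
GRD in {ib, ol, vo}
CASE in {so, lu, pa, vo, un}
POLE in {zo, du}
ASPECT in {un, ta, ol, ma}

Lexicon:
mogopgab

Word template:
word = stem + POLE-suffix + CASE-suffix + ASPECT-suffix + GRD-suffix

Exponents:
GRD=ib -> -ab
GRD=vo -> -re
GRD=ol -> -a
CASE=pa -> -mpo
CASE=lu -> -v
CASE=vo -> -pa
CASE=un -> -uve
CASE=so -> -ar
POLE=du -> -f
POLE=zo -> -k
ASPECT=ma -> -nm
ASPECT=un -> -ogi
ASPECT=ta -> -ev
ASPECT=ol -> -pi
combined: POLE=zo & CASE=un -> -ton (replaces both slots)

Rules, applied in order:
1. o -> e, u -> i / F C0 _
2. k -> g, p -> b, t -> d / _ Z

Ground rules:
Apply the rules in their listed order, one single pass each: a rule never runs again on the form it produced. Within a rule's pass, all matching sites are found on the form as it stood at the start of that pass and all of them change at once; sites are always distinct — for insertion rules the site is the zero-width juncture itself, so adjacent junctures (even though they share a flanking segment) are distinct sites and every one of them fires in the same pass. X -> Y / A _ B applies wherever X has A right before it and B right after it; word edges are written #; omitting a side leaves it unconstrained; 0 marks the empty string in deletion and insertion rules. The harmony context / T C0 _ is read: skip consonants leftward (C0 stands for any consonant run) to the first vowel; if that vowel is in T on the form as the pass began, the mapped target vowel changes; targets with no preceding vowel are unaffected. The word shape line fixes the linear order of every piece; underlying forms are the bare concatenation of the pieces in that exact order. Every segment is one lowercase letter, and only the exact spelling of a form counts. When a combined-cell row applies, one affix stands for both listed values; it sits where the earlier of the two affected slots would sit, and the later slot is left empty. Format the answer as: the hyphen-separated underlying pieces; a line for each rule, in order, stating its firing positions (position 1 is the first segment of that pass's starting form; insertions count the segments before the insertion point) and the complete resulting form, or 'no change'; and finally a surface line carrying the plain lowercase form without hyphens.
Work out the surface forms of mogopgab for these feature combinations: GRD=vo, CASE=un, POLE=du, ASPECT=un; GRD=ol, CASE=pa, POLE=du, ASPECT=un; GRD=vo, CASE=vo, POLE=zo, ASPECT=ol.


cell GRD=vo, CASE=un, POLE=du, ASPECT=un:
underlying: mogopgab-f-uve-ogi-re
1. o -> e, u -> i / F C0 _: fires at position(s) 13: mogopgabfuveegire
2. k -> g, p -> b, t -> d / _ Z: fires at position(s) 5: mogobgabfuveegire
surface: mogobgabfuveegire

cell GRD=ol, CASE=pa, POLE=du, ASPECT=un:
underlying: mogopgab-f-mpo-ogi-a
1. o -> e, u -> i / F C0 _: no change
2. k -> g, p -> b, t -> d / _ Z: fires at position(s) 5: mogobgabfmpoogia
surface: mogobgabfmpoogia

cell GRD=vo, CASE=vo, POLE=zo, ASPECT=ol:
underlying: mogopgab-k-pa-pi-re
1. o -> e, u -> i / F C0 _: no change
2. k -> g, p -> b, t -> d / _ Z: fires at position(s) 5: mogobgabkpapire
surface: mogobgabkpapire


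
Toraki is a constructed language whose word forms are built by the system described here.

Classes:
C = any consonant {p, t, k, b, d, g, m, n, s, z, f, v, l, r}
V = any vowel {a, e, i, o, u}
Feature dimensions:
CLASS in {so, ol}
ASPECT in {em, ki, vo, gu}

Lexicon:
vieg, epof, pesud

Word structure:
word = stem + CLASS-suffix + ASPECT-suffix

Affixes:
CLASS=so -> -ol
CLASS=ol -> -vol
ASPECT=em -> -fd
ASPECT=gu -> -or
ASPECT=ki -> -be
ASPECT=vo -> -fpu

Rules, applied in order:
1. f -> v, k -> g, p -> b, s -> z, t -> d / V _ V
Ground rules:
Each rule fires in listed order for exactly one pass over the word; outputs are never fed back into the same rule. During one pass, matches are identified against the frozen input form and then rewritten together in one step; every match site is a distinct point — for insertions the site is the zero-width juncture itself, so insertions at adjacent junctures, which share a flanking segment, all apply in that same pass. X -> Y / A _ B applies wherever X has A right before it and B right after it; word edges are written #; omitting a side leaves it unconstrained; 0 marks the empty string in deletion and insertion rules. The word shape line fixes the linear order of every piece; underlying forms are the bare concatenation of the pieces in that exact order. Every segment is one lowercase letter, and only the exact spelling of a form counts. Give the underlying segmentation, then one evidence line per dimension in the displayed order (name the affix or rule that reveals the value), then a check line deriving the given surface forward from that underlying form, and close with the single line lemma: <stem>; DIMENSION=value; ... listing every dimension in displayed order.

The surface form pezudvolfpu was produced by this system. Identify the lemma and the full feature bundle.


underlying: pesud-vol-fpu
CLASS=ol - signalled by the affix -vol
ASPECT=vo - signalled by the affix -fpu
check: pesudvolfpu -> pezudvolfpu
lemma: pesud; CLASS=ol; ASPECT=vo


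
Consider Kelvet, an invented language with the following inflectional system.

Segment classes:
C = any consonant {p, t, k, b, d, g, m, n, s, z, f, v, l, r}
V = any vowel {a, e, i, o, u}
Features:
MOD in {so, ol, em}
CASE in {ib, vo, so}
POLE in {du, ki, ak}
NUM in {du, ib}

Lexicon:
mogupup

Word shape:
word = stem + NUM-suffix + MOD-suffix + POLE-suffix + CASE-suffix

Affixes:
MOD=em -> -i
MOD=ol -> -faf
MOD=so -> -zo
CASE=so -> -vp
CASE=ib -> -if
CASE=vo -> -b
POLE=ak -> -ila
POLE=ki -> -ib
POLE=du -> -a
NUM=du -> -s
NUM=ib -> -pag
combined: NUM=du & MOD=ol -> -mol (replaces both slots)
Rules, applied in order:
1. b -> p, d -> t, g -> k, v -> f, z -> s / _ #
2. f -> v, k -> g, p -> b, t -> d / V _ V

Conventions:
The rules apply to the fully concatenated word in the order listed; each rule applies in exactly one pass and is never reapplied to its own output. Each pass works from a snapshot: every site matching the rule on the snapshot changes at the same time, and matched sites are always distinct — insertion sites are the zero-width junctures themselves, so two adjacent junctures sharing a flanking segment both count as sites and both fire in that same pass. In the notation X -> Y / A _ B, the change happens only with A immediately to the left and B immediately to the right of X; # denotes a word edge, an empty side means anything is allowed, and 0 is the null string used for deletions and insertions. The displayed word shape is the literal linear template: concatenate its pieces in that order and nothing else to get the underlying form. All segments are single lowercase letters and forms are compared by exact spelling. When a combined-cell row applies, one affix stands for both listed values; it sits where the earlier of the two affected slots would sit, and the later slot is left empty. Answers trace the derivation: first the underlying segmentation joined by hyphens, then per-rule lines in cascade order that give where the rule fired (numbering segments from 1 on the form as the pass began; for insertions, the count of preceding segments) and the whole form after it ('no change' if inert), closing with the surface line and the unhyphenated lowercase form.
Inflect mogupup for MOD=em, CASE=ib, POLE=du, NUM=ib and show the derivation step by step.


underlying: mogupup-pag-i-a-if
1. b -> p, d -> t, g -> k, v -> f, z -> s / _ #: no change
2. f -> v, k -> g, p -> b, t -> d / V _ V: fires at position(s) 5: mogubuppagiaif
surface: mogubuppagiaif


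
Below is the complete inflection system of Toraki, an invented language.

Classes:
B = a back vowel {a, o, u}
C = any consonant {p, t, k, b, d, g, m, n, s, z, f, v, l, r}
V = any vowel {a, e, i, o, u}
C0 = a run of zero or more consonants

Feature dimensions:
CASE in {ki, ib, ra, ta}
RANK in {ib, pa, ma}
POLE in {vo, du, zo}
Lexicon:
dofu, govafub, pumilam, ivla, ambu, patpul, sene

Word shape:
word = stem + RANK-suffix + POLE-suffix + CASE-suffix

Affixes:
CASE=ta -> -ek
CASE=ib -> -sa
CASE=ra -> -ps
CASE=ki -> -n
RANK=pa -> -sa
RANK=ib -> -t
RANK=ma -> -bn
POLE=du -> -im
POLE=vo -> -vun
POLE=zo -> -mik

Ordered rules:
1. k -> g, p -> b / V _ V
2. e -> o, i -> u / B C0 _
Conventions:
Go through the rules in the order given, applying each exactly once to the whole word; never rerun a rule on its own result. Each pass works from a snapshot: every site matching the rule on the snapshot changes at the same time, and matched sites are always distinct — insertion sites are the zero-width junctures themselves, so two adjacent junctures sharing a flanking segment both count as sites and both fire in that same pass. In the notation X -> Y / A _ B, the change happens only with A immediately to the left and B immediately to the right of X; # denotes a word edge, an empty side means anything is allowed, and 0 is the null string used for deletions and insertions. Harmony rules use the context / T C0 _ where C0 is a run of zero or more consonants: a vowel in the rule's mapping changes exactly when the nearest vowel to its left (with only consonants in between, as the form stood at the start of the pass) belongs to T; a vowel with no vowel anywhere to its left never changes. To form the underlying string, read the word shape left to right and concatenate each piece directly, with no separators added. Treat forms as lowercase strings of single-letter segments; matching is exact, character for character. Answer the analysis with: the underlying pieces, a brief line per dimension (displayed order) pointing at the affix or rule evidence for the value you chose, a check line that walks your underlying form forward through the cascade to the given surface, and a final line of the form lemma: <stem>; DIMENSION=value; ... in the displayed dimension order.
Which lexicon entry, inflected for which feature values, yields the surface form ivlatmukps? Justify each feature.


underlying: ivla-t-mik-ps
CASE=ra - signalled by the affix -ps
RANK=ib - signalled by the affix -t
POLE=zo - signalled by the affix -mik
check: ivlatmikps -> ivlatmikps -> ivlatmukps
lemma: ivla; CASE=ra; RANK=ib; POLE=zo


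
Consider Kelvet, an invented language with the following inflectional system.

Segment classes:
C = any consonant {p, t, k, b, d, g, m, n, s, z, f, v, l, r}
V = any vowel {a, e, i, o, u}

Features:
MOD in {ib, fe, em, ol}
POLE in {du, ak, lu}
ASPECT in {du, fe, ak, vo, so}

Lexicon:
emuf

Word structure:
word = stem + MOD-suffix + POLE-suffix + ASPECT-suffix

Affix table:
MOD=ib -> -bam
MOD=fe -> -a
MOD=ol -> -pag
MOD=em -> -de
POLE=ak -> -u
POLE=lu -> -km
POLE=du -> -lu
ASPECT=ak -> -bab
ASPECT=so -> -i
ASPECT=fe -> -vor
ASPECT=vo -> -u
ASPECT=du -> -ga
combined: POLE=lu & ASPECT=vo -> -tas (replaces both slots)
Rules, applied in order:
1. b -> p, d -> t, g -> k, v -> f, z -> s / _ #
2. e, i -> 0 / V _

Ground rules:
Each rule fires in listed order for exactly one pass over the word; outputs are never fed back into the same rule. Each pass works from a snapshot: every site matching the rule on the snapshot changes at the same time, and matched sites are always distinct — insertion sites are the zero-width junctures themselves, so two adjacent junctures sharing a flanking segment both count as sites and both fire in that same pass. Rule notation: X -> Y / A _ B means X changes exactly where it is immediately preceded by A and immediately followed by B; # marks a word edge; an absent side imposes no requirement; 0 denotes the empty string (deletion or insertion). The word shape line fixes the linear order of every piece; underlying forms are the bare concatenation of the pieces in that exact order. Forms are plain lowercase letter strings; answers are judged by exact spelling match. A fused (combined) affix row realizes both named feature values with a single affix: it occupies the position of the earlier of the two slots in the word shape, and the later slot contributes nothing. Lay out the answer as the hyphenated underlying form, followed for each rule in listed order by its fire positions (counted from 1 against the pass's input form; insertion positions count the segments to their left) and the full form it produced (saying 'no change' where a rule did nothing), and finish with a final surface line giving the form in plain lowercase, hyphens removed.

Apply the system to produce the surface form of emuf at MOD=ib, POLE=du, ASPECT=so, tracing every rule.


underlying: emuf-bam-lu-i
1. b -> p, d -> t, g -> k, v -> f, z -> s / _ #: no change
2. e, i -> 0 / V _: fires at position(s) 10: emufbamlu
surface: emufbamlu


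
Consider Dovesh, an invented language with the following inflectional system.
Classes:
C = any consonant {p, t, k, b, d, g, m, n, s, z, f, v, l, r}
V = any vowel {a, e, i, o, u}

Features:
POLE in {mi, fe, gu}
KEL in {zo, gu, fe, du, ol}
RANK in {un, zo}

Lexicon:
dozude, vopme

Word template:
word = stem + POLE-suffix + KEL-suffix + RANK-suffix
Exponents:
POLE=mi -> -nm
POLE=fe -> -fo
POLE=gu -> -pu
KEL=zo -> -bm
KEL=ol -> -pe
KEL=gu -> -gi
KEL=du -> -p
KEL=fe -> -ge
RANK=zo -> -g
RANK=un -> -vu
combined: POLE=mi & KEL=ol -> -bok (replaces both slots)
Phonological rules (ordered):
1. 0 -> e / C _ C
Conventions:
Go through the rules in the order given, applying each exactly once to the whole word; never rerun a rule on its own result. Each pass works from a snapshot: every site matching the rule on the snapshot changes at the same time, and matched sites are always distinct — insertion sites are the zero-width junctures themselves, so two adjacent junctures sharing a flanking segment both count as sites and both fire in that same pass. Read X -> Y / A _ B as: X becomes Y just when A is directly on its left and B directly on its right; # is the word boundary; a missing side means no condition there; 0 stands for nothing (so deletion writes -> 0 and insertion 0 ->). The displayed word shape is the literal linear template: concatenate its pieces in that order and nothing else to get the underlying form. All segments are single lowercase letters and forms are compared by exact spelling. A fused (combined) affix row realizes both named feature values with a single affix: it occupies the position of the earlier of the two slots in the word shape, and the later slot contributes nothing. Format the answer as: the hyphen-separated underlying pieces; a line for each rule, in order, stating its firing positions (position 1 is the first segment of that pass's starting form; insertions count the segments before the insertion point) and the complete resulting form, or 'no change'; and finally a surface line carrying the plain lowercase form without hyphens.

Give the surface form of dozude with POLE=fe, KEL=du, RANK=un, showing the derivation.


underlying: dozude-fo-p-vu
1. 0 -> e / C _ C: inserts after position(s) 9: dozudefopevu
surface: dozudefopevu


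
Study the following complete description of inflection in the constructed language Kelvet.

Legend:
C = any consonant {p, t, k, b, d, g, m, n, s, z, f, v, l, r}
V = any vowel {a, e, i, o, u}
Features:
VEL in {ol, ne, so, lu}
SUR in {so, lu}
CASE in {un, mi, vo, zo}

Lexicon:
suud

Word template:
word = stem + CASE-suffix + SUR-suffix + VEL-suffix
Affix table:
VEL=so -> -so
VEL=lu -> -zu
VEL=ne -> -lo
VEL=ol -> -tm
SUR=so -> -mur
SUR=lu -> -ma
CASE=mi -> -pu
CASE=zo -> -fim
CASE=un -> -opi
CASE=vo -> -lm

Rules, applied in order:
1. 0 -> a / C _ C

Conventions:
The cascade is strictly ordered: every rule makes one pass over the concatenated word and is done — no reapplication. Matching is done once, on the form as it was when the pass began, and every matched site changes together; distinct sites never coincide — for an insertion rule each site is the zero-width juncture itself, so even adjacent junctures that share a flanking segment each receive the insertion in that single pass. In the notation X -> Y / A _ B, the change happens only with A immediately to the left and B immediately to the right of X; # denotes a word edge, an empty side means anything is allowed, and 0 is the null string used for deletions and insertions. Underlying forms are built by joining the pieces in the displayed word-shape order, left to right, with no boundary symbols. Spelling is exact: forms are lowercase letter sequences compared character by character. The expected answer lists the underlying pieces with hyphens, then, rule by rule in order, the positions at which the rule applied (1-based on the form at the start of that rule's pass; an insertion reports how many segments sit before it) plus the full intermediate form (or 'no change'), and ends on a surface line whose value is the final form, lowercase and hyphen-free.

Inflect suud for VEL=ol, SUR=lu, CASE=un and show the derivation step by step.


underlying: suud-opi-ma-tm
1. 0 -> a / C _ C: inserts after position(s) 10: suudopimatam
surface: suudopimatam


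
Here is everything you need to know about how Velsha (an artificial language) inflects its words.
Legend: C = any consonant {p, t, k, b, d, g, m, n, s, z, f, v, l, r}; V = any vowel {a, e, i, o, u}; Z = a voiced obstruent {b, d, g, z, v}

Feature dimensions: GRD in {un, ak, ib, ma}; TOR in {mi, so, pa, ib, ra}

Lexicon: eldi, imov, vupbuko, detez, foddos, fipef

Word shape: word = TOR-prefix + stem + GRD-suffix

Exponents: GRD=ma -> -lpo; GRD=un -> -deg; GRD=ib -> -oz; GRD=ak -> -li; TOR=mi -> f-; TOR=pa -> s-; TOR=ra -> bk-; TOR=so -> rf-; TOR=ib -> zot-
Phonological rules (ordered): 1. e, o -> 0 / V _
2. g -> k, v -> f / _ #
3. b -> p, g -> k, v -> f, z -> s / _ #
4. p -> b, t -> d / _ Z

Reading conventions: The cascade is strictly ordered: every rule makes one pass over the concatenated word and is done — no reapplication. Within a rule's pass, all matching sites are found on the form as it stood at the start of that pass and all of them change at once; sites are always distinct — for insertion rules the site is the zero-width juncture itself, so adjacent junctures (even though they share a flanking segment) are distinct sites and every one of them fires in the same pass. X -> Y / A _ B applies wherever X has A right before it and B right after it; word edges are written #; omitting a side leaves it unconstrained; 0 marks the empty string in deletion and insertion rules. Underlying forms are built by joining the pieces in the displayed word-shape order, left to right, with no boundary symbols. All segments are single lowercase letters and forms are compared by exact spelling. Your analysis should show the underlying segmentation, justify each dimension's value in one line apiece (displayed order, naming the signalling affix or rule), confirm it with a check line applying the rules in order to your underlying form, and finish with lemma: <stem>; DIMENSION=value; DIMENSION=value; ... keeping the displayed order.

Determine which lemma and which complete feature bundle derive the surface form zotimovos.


underlying: zot-imov-oz
GRD=ib - signalled by the affix -oz
TOR=ib - signalled by the affix zot-
check: zotimovoz -> zotimovoz -> zotimovoz -> zotimovos -> zotimovos
lemma: imov; GRD=ib; TOR=ib


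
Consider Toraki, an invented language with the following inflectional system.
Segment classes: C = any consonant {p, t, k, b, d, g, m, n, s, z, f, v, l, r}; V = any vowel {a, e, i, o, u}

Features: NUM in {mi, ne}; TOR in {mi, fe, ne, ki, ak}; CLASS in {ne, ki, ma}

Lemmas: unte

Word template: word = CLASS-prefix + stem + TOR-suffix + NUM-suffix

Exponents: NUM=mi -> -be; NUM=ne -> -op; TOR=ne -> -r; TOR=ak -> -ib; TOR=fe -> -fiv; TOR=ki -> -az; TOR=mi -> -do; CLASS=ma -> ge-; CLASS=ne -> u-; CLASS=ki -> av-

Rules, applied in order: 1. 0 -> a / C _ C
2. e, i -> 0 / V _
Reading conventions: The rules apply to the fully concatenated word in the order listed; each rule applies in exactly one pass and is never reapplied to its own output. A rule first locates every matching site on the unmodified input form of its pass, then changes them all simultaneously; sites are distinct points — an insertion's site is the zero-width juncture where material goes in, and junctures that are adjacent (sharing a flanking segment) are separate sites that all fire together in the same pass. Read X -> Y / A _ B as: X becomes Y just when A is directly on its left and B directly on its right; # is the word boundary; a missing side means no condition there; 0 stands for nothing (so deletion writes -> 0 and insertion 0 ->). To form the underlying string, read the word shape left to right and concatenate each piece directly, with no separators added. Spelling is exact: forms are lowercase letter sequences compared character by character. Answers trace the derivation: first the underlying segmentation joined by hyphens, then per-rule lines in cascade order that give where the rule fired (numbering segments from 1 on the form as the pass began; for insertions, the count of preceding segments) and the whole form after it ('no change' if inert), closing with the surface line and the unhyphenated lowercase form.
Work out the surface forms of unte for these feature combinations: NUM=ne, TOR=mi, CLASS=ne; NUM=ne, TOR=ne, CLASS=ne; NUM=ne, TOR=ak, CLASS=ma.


cell NUM=ne, TOR=mi, CLASS=ne:
underlying: u-unte-do-op
1. 0 -> a / C _ C: inserts after position(s) 3: uunatedoop
2. e, i -> 0 / V _: no change
surface: uunatedoop

cell NUM=ne, TOR=ne, CLASS=ne:
underlying: u-unte-r-op
1. 0 -> a / C _ C: inserts after position(s) 3: uunaterop
2. e, i -> 0 / V _: no change
surface: uunaterop

cell NUM=ne, TOR=ak, CLASS=ma:
underlying: ge-unte-ib-op
1. 0 -> a / C _ C: inserts after position(s) 4: geunateibop
2. e, i -> 0 / V _: fires at position(s) 8: geunatebop
surface: geunatebop


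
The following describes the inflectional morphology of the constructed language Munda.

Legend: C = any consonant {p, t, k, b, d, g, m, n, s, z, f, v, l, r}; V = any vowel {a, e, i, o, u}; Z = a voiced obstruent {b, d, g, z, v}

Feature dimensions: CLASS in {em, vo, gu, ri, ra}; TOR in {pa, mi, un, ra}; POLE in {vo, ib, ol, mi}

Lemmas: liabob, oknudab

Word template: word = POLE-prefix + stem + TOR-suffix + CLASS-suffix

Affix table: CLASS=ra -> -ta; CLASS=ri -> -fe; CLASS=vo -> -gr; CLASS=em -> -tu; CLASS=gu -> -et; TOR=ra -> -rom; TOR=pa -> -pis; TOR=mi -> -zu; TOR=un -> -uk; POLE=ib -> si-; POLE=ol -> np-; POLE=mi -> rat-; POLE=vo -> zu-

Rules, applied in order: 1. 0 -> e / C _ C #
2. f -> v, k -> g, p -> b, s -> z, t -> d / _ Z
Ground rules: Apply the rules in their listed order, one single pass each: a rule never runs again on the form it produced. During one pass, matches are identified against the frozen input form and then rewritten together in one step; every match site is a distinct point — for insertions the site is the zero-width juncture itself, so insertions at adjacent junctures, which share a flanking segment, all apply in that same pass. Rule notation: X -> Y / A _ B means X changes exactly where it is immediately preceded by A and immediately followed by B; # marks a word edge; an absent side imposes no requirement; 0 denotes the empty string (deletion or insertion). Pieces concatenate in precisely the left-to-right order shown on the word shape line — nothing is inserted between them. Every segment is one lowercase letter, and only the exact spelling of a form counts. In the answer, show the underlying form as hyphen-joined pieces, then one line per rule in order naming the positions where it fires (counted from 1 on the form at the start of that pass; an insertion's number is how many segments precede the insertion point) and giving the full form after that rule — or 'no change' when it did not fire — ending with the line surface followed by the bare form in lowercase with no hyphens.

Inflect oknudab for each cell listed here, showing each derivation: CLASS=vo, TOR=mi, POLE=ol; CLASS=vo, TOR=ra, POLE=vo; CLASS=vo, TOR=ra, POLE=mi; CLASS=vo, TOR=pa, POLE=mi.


cell CLASS=vo, TOR=mi, POLE=ol:
underlying: np-oknudab-zu-gr
1. 0 -> e / C _ C #: inserts after position(s) 12: npoknudabzuger
2. f -> v, k -> g, p -> b, s -> z, t -> d / _ Z: no change
surface: npoknudabzuger

cell CLASS=vo, TOR=ra, POLE=vo:
underlying: zu-oknudab-rom-gr
1. 0 -> e / C _ C #: inserts after position(s) 13: zuoknudabromger
2. f -> v, k -> g, p -> b, s -> z, t -> d / _ Z: no change
surface: zuoknudabromger

cell CLASS=vo, TOR=ra, POLE=mi:
underlying: rat-oknudab-rom-gr
1. 0 -> e / C _ C #: inserts after position(s) 14: ratoknudabromger
2. f -> v, k -> g, p -> b, s -> z, t -> d / _ Z: no change
surface: ratoknudabromger

cell CLASS=vo, TOR=pa, POLE=mi:
underlying: rat-oknudab-pis-gr
1. 0 -> e / C _ C #: inserts after position(s) 14: ratoknudabpisger
2. f -> v, k -> g, p -> b, s -> z, t -> d / _ Z: fires at position(s) 13: ratoknudabpizger
surface: ratoknudabpizger


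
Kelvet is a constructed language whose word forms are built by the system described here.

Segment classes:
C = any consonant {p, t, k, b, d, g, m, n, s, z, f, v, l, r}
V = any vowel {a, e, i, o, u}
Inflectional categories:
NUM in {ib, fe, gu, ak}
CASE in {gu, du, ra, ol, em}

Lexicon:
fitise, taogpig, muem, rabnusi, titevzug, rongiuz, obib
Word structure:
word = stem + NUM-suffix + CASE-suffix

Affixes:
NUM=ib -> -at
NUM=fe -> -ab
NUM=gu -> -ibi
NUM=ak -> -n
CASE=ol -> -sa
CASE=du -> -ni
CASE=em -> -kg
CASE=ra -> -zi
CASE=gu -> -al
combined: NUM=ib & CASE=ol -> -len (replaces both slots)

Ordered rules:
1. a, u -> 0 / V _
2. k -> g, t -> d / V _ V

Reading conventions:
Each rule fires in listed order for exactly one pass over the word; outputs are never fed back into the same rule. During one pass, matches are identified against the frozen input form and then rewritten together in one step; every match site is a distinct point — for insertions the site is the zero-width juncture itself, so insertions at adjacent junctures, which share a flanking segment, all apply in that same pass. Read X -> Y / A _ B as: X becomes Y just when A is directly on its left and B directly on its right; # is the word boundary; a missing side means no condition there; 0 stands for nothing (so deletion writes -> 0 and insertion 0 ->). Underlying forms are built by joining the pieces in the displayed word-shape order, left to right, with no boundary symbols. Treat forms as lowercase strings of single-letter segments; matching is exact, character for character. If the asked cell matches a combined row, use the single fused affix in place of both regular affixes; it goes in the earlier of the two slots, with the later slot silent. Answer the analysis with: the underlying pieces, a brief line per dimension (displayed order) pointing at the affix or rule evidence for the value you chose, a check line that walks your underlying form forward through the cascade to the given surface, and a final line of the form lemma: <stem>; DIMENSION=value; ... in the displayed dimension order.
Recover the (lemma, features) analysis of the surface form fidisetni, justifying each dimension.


underlying: fitise-at-ni
NUM=ib - signalled by the affix -at
CASE=du - signalled by the affix -ni
check: fitiseatni -> fitisetni -> fidisetni
lemma: fitise; NUM=ib; CASE=du


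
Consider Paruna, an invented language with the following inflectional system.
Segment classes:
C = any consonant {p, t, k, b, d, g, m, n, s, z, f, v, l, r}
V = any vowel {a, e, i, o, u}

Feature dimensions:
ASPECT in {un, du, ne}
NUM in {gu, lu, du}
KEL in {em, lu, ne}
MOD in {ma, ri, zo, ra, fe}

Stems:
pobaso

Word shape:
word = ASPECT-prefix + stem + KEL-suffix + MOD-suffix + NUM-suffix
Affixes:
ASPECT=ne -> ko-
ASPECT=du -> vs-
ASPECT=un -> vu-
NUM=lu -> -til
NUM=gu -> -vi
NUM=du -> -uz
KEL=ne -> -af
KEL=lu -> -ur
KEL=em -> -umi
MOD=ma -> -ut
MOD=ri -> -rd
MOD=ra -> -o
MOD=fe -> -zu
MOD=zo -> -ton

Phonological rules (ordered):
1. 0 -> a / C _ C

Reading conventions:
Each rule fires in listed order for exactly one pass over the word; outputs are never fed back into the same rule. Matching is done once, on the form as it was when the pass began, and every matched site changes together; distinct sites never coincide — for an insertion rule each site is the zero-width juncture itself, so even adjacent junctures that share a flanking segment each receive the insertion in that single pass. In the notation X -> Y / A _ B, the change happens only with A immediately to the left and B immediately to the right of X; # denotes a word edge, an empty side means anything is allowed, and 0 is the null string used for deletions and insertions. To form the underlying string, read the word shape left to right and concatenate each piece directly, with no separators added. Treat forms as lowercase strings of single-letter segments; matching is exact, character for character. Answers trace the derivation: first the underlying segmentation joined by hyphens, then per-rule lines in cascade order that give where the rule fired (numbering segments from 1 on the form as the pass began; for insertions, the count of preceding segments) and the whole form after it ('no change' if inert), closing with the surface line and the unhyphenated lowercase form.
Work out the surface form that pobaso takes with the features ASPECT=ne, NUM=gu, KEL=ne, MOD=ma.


underlying: ko-pobaso-af-ut-vi
1. 0 -> a / C _ C: inserts after position(s) 12: kopobasoafutavi
surface: kopobasoafutavi


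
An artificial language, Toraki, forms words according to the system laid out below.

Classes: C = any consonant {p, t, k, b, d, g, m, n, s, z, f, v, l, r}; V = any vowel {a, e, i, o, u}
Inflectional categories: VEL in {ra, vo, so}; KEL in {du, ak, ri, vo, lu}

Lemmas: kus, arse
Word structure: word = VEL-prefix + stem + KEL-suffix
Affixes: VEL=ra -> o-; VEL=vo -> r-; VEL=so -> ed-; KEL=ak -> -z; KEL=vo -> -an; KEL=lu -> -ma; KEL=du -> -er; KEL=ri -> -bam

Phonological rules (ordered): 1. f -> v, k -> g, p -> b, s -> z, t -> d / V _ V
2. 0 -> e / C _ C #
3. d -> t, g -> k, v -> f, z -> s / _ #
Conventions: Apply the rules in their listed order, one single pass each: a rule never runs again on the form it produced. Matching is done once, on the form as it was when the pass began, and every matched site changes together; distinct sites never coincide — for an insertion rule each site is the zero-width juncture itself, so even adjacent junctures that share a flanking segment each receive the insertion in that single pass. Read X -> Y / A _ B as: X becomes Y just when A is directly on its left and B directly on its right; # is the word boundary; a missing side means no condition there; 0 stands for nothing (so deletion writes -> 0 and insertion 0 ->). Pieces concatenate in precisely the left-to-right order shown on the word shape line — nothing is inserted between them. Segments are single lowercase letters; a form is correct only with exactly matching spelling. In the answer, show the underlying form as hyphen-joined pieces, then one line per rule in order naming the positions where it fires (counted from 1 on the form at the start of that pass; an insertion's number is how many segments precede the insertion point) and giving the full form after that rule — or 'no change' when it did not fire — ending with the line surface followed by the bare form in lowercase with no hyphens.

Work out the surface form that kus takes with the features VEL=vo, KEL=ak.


underlying: r-kus-z
1. f -> v, k -> g, p -> b, s -> z, t -> d / V _ V: no change
2. 0 -> e / C _ C #: inserts after position(s) 4: rkusez
3. d -> t, g -> k, v -> f, z -> s / _ #: fires at position(s) 6: rkuses
surface: rkuses


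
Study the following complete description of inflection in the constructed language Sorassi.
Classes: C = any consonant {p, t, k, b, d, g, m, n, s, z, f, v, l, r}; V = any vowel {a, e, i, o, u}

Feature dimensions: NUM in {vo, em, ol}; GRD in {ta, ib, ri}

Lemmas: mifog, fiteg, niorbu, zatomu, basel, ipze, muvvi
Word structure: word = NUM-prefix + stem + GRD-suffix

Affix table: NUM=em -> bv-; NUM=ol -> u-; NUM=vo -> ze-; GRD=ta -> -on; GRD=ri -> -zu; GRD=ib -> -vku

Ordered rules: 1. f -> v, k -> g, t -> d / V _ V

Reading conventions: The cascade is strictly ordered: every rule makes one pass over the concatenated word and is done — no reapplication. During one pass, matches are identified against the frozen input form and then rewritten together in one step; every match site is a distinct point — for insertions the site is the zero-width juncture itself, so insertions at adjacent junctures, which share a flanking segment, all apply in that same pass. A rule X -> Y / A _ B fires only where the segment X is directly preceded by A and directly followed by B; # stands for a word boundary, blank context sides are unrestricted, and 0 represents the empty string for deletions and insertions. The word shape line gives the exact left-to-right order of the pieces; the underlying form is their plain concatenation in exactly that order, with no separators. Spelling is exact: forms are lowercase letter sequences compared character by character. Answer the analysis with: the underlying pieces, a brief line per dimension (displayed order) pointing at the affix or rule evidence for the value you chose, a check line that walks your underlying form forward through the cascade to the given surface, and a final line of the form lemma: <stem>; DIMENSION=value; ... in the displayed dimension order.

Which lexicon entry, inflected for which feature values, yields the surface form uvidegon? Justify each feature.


underlying: u-fiteg-on
NUM=ol - signalled by the affix u-
GRD=ta - signalled by the affix -on
check: ufitegon -> uvidegon
lemma: fiteg; NUM=ol; GRD=ta
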